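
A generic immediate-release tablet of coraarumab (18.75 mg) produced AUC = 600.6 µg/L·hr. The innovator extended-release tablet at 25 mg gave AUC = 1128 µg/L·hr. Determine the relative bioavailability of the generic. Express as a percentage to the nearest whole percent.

F_rel = 71%

F_rel = (AUC_test/D_test) / (AUC_ref/D_ref)
      = (600.6/18.75) / (1128/25)
      = 32.032 / 45.12 = 0.7099 = 70.99%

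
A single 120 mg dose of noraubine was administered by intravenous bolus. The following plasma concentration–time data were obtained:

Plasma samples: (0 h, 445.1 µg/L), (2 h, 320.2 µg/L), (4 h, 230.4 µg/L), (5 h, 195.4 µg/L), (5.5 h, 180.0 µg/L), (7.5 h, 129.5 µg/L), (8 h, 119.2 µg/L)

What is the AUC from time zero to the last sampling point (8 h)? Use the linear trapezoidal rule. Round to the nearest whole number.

AUC = 1994 µg/L·h

Trapezoidal AUC_0→8:
  [0→2]: (445.1+320.2)/2 × 2 = 765.3
  [2→4]: (320.2+230.4)/2 × 2 = 550.6
  [4→5]: (230.4+195.4)/2 × 1 = 212.9
  [5→5.5]: (195.4+180.0)/2 × 0.5 = 93.85
  [5.5→7.5]: (180.0+129.5)/2 × 2 = 309.5
  [7.5→8]: (129.5+119.2)/2 × 0.5 = 62.175
  Sum = 1994.325 µg/L·h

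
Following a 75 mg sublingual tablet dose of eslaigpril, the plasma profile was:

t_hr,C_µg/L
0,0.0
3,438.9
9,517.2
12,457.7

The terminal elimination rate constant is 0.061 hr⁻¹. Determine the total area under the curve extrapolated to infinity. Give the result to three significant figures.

AUC = 12500 µg/L·hr

Trapezoidal AUC_0→12:
  [0→3]: (0.0+438.9)/2 × 3 = 658.35
  [3→9]: (438.9+517.2)/2 × 6 = 2868.3
  [9→12]: (517.2+457.7)/2 × 3 = 1462.35
  Sum = 4989.0 µg/L·hr
Extrapolated tail: C_last / k_e = 457.7 / 0.061 = 7503.279
AUC_0→∞ = 4989.0 + 7503.279 = 12492.279 µg/L·hr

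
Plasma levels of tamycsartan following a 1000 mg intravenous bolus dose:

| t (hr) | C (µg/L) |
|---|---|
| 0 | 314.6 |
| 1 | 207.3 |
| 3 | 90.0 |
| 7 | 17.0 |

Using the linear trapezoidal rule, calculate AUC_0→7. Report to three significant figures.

Trapezoidal AUC_0→7:
  [0→1]: (314.6+207.3)/2 × 1 = 260.95
  [1→3]: (207.3+90.0)/2 × 2 = 297.3
  [3→7]: (90.0+17.0)/2 × 4 = 214.0
  Sum = 772.25 µg/L·hr

AUC = 772 µg/L·hr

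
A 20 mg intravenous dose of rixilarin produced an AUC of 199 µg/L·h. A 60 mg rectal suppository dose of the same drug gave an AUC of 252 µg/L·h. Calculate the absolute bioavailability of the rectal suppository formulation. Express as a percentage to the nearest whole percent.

F = (AUC_ev / D_ev) / (AUC_iv / D_iv)
  = (252/60) / (199/20)
  = 4.2 / 9.95 = 0.4221
  = 42.21%

F = 42%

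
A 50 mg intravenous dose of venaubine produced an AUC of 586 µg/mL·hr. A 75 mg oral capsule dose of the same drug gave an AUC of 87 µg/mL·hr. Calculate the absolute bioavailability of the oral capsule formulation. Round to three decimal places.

F = (AUC_ev / D_ev) / (AUC_iv / D_iv)
  = (87/75) / (586/50)
  = 1.16 / 11.72 = 0.0990

F = 0.099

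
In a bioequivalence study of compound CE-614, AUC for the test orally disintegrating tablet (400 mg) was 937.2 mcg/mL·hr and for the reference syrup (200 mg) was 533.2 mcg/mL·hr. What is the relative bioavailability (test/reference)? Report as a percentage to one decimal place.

F_rel = 87.9%

F_rel = (AUC_test/D_test) / (AUC_ref/D_ref)
      = (937.2/400) / (533.2/200)
      = 2.343 / 2.666 = 0.8788 = 87.88%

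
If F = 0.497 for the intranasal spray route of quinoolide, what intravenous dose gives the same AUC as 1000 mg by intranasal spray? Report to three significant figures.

D_iv = 497 mg

Systemic exposure from an extravascular dose = F × D_ev, so the equivalent IV dose is F × D_ev.
D_iv = F × D_ev = 0.497 × 1000 = 497 mg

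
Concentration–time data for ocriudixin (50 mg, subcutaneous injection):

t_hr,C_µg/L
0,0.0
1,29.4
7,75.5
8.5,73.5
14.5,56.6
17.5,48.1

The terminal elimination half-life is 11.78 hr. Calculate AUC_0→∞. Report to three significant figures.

AUC = 1810 µg/L·hr

Trapezoidal AUC_0→17.5:
  [0→1]: (0.0+29.4)/2 × 1 = 14.7
  [1→7]: (29.4+75.5)/2 × 6 = 314.7
  [7→8.5]: (75.5+73.5)/2 × 1.5 = 111.75
  [8.5→14.5]: (73.5+56.6)/2 × 6 = 390.3
  [14.5→17.5]: (56.6+48.1)/2 × 3 = 157.05
  Sum = 988.5 µg/L·hr
k_e = ln2 / t½ = 0.693147 / 11.78 = 0.0588 hr^-1
Extrapolated tail: C_last / k_e = 48.1 / 0.0588 = 818.027
AUC_0→∞ = 988.5 + 818.027 = 1806.527 µg/L·hr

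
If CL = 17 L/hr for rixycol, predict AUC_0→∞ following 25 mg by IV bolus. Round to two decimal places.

AUC = 1.47 mg/L·hr

AUC_0→∞ = Dose_iv / CL
        = 25 / 17 = 1.47059 mg/L·hr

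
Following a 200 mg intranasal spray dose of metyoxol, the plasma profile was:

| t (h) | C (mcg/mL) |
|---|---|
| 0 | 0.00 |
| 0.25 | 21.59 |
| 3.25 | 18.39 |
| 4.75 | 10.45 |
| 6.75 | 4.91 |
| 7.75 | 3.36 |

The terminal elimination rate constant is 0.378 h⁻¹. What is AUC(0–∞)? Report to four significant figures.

Trapezoidal AUC_0→7.75:
  [0→0.25]: (0.00+21.59)/2 × 0.25 = 2.69875
  [0.25→3.25]: (21.59+18.39)/2 × 3 = 59.97
  [3.25→4.75]: (18.39+10.45)/2 × 1.5 = 21.63
  [4.75→6.75]: (10.45+4.91)/2 × 2 = 15.36
  [6.75→7.75]: (4.91+3.36)/2 × 1 = 4.135
  Sum = 103.79375 mcg/mL·h
Extrapolated tail: C_last / k_e = 3.36 / 0.378 = 8.889
AUC_0→∞ = 103.79375 + 8.889 = 112.68275 mcg/mL·h

AUC = 112.7 mcg/mL·h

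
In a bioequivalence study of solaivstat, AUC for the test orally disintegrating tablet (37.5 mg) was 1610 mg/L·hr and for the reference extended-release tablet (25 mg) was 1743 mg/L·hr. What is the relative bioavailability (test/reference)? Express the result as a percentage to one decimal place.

F_rel = 61.6%

F_rel = (AUC_test/D_test) / (AUC_ref/D_ref)
      = (1610/37.5) / (1743/25)
      = 42.9333 / 69.72 = 0.6158 = 61.58%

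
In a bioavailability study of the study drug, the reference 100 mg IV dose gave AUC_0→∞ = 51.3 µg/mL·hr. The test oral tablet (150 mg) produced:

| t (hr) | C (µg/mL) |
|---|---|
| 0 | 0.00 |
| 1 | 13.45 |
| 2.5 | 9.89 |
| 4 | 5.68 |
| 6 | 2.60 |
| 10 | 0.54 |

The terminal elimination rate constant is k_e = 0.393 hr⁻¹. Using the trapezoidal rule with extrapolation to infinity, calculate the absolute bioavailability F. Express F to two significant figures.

Trapezoidal AUC_0→10 (oral tablet):
  [0→1]: (0.00+13.45)/2 × 1 = 6.725
  [1→2.5]: (13.45+9.89)/2 × 1.5 = 17.505
  [2.5→4]: (9.89+5.68)/2 × 1.5 = 11.6775
  [4→6]: (5.68+2.60)/2 × 2 = 8.28
  [6→10]: (2.60+0.54)/2 × 4 = 6.28
  Sum = 50.4675 µg/mL·hr
Tail: C_last/k_e = 0.54/0.393 = 1.374
AUC_0→∞ (oral tablet) = 50.4675 + 1.374 = 51.8415 µg/mL·hr
F = (AUC_ev/D_ev)/(AUC_iv/D_iv) = (51.8415/150)/(51.3/100) = 0.34561/0.513 = 0.6737

F = 0.67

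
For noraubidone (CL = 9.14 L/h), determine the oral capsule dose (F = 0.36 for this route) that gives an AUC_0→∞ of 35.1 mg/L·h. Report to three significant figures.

Dose = 891 mg

Dose = CL × AUC_0→∞ / F
     = 9.14 × 35.1 / 0.36 = 891.15 mg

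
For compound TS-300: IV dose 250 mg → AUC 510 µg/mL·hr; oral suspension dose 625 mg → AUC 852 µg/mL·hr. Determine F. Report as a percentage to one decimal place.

F = 66.8%

F = (AUC_ev / D_ev) / (AUC_iv / D_iv)
  = (852/625) / (510/250)
  = 1.3632 / 2.04 = 0.6682
  = 66.82%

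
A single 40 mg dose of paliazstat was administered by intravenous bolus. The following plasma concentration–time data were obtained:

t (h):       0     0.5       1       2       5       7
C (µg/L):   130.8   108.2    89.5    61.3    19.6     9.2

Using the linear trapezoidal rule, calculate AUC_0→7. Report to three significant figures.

AUC = 335 µg/L·h

Trapezoidal AUC_0→7:
  [0→0.5]: (130.8+108.2)/2 × 0.5 = 59.75
  [0.5→1]: (108.2+89.5)/2 × 0.5 = 49.425
  [1→2]: (89.5+61.3)/2 × 1 = 75.4
  [2→5]: (61.3+19.6)/2 × 3 = 121.35
  [5→7]: (19.6+9.2)/2 × 2 = 28.8
  Sum = 334.725 µg/L·h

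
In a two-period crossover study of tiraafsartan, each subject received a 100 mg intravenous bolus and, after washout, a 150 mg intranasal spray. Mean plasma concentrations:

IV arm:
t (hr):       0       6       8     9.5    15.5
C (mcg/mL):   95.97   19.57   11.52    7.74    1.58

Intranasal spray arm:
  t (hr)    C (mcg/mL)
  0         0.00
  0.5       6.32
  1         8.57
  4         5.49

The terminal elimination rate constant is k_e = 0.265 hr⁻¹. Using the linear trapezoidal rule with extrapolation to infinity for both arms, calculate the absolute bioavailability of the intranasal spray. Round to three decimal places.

F = 0.074

Trapezoidal AUC_0→15.5 (IV):
  [0→6]: (95.97+19.57)/2 × 6 = 346.62
  [6→8]: (19.57+11.52)/2 × 2 = 31.09
  [8→9.5]: (11.52+7.74)/2 × 1.5 = 14.445
  [9.5→15.5]: (7.74+1.58)/2 × 6 = 27.96
  Sum = 420.115 mcg/mL·hr
IV tail: 1.58/0.265 = 5.962; AUC_iv,0→∞ = 420.115 + 5.962 = 426.077 mcg/mL·hr
Trapezoidal AUC_0→4 (intranasal spray):
  [0→0.5]: (0.00+6.32)/2 × 0.5 = 1.58
  [0.5→1]: (6.32+8.57)/2 × 0.5 = 3.7225
  [1→4]: (8.57+5.49)/2 × 3 = 21.09
  Sum = 26.3925 mcg/mL·hr
intranasal spray tail: 5.49/0.265 = 20.717; AUC_ev,0→∞ = 26.3925 + 20.717 = 47.1095 mcg/mL·hr
F = (AUC_ev/D_ev)/(AUC_iv/D_iv) = (47.1095/150)/(426.077/100) = 0.314063/4.26077 = 0.0737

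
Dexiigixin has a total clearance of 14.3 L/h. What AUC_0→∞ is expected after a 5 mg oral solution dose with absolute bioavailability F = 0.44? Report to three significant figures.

AUC_0→∞ = F × Dose / CL
        = 0.44 × 5 / 14.3 = 0.153846 mg/L·h

AUC = 0.154 mg/L·h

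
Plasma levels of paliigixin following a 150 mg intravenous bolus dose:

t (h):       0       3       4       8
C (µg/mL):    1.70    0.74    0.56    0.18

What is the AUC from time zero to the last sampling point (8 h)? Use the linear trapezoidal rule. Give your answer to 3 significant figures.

AUC = 5.79 µg/mL·h

Trapezoidal AUC_0→8:
  [0→3]: (1.70+0.74)/2 × 3 = 3.66
  [3→4]: (0.74+0.56)/2 × 1 = 0.65
  [4→8]: (0.56+0.18)/2 × 4 = 1.48
  Sum = 5.79 µg/mL·h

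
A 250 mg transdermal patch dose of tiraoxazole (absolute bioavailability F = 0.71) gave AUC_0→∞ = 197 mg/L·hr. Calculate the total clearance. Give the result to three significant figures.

CL = 0.901 L/hr

CL = F × Dose / AUC_0→∞
   = 0.71 × 250 / 197 = 0.901015 L/hr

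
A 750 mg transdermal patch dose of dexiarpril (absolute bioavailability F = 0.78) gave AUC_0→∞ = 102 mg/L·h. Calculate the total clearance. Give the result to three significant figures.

CL = 5.74 L/h

CL = F × Dose / AUC_0→∞
   = 0.78 × 750 / 102 = 5.73529 L/h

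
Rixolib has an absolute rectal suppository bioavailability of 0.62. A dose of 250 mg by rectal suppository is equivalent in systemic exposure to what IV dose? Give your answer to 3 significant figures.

D_iv = 155 mg

Systemic exposure from an extravascular dose = F × D_ev, so the equivalent IV dose is F × D_ev.
D_iv = F × D_ev = 0.62 × 250 = 155 mg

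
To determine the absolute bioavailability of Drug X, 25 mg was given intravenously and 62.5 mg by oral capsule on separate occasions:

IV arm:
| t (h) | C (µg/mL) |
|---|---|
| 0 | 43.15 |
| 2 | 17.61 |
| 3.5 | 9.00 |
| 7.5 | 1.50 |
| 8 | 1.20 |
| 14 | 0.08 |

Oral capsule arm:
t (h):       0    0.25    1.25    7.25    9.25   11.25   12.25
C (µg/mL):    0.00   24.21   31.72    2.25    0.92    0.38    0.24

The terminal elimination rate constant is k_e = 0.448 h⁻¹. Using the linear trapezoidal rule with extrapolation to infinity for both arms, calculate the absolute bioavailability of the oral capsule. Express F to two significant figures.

F = 0.52

Trapezoidal AUC_0→14 (IV):
  [0→2]: (43.15+17.61)/2 × 2 = 60.76
  [2→3.5]: (17.61+9.00)/2 × 1.5 = 19.9575
  [3.5→7.5]: (9.00+1.50)/2 × 4 = 21.0
  [7.5→8]: (1.50+1.20)/2 × 0.5 = 0.675
  [8→14]: (1.20+0.08)/2 × 6 = 3.84
  Sum = 106.2325 µg/mL·h
IV tail: 0.08/0.448 = 0.179; AUC_iv,0→∞ = 106.2325 + 0.179 = 106.4115 µg/mL·h
Trapezoidal AUC_0→12.25 (oral capsule):
  [0→0.25]: (0.00+24.21)/2 × 0.25 = 3.02625
  [0.25→1.25]: (24.21+31.72)/2 × 1 = 27.965
  [1.25→7.25]: (31.72+2.25)/2 × 6 = 101.91
  [7.25→9.25]: (2.25+0.92)/2 × 2 = 3.17
  [9.25→11.25]: (0.92+0.38)/2 × 2 = 1.3
  [11.25→12.25]: (0.38+0.24)/2 × 1 = 0.31
  Sum = 137.68125 µg/mL·h
oral capsule tail: 0.24/0.448 = 0.536; AUC_ev,0→∞ = 137.68125 + 0.536 = 138.21725 µg/mL·h
F = (AUC_ev/D_ev)/(AUC_iv/D_iv) = (138.21725/62.5)/(106.4115/25) = 2.211476/4.25646 = 0.5196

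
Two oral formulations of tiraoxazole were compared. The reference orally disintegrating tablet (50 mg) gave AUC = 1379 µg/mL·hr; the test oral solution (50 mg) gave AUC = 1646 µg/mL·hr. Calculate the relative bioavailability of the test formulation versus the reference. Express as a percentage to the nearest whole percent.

F_rel = 119%

F_rel = (AUC_test/D_test) / (AUC_ref/D_ref)
      = (1646/50) / (1379/50)
      = 32.92 / 27.58 = 1.1936 = 119.36%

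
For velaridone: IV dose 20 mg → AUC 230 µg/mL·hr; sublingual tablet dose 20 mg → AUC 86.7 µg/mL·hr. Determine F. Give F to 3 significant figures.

F = 0.377

F = (AUC_ev / D_ev) / (AUC_iv / D_iv)
  = (86.7/20) / (230/20)
  = 4.335 / 11.5 = 0.3770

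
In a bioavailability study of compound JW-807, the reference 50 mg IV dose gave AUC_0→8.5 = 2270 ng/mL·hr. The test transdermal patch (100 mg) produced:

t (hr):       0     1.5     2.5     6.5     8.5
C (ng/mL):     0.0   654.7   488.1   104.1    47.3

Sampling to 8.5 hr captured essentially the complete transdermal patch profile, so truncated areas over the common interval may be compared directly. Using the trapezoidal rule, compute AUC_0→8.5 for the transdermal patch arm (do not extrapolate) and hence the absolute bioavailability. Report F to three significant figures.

Trapezoidal AUC_0→8.5 (transdermal patch):
  [0→1.5]: (0.0+654.7)/2 × 1.5 = 491.025
  [1.5→2.5]: (654.7+488.1)/2 × 1 = 571.4
  [2.5→6.5]: (488.1+104.1)/2 × 4 = 1184.4
  [6.5→8.5]: (104.1+47.3)/2 × 2 = 151.4
  Sum = 2398.225 ng/mL·hr
F = (AUC_ev/D_ev)/(AUC_iv/D_iv) = (2398.225/100)/(2270/50) = 23.98225/45.4 = 0.5282

F = 0.528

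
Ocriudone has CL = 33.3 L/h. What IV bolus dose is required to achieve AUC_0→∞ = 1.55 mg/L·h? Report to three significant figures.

Dose_iv = CL × AUC_0→∞
     = 33.3 × 1.55 = 51.615 mg

Dose = 51.6 mg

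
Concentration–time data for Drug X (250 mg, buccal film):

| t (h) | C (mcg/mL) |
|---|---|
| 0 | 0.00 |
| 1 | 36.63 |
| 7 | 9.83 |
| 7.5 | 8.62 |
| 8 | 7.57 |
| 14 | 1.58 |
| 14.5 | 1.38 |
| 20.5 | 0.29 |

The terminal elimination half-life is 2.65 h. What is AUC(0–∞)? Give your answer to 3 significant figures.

Trapezoidal AUC_0→20.5:
  [0→1]: (0.00+36.63)/2 × 1 = 18.315
  [1→7]: (36.63+9.83)/2 × 6 = 139.38
  [7→7.5]: (9.83+8.62)/2 × 0.5 = 4.6125
  [7.5→8]: (8.62+7.57)/2 × 0.5 = 4.0475
  [8→14]: (7.57+1.58)/2 × 6 = 27.45
  [14→14.5]: (1.58+1.38)/2 × 0.5 = 0.74
  [14.5→20.5]: (1.38+0.29)/2 × 6 = 5.01
  Sum = 199.555 mcg/mL·h
k_e = ln2 / t½ = 0.693147 / 2.65 = 0.2616 h^-1
Extrapolated tail: C_last / k_e = 0.29 / 0.2616 = 1.109
AUC_0→∞ = 199.555 + 1.109 = 200.664 mcg/mL·h

AUC = 201 mcg/mL·h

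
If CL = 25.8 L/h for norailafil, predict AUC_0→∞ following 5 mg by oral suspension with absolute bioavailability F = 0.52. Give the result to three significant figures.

AUC_0→∞ = F × Dose / CL
        = 0.52 × 5 / 25.8 = 0.100775 mg/L·h

AUC = 0.101 mg/L·h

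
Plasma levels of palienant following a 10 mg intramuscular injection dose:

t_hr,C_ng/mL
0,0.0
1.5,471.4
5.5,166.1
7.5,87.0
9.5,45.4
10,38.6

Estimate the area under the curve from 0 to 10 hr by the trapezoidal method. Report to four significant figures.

Trapezoidal AUC_0→10:
  [0→1.5]: (0.0+471.4)/2 × 1.5 = 353.55
  [1.5→5.5]: (471.4+166.1)/2 × 4 = 1275.0
  [5.5→7.5]: (166.1+87.0)/2 × 2 = 253.1
  [7.5→9.5]: (87.0+45.4)/2 × 2 = 132.4
  [9.5→10]: (45.4+38.6)/2 × 0.5 = 21.0
  Sum = 2035.05 ng/mL·hr

AUC = 2035 ng/mL·hr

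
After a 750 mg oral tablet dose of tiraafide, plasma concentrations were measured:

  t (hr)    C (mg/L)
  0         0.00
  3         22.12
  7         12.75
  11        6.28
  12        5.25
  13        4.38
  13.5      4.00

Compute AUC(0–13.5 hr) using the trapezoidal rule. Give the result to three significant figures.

AUC = 154 mg/L·hr

Trapezoidal AUC_0→13.5:
  [0→3]: (0.00+22.12)/2 × 3 = 33.18
  [3→7]: (22.12+12.75)/2 × 4 = 69.74
  [7→11]: (12.75+6.28)/2 × 4 = 38.06
  [11→12]: (6.28+5.25)/2 × 1 = 5.765
  [12→13]: (5.25+4.38)/2 × 1 = 4.815
  [13→13.5]: (4.38+4.00)/2 × 0.5 = 2.095
  Sum = 153.655 mg/L·hr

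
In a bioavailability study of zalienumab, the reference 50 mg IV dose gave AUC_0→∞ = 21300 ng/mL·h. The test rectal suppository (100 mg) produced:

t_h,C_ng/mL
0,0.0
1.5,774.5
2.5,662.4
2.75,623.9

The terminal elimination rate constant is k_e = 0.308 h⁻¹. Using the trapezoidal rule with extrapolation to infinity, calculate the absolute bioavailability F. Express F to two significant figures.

Trapezoidal AUC_0→2.75 (rectal suppository):
  [0→1.5]: (0.0+774.5)/2 × 1.5 = 580.875
  [1.5→2.5]: (774.5+662.4)/2 × 1 = 718.45
  [2.5→2.75]: (662.4+623.9)/2 × 0.25 = 160.7875
  Sum = 1460.1125 ng/mL·h
Tail: C_last/k_e = 623.9/0.308 = 2025.649
AUC_0→∞ (rectal suppository) = 1460.1125 + 2025.649 = 3485.7615 ng/mL·h
F = (AUC_ev/D_ev)/(AUC_iv/D_iv) = (3485.7615/100)/(21300/50) = 34.857615/426 = 0.0818

F = 0.082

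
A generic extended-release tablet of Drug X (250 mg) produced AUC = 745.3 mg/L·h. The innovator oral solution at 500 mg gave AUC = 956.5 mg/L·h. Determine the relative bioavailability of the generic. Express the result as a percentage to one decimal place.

F_rel = (AUC_test/D_test) / (AUC_ref/D_ref)
      = (745.3/250) / (956.5/500)
      = 2.9812 / 1.913 = 1.5584 = 155.84%

F_rel = 155.8%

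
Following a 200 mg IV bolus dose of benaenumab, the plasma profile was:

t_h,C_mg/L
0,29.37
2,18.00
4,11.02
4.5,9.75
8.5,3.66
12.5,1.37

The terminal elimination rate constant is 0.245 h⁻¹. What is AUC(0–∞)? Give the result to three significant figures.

Trapezoidal AUC_0→12.5:
  [0→2]: (29.37+18.00)/2 × 2 = 47.37
  [2→4]: (18.00+11.02)/2 × 2 = 29.02
  [4→4.5]: (11.02+9.75)/2 × 0.5 = 5.1925
  [4.5→8.5]: (9.75+3.66)/2 × 4 = 26.82
  [8.5→12.5]: (3.66+1.37)/2 × 4 = 10.06
  Sum = 118.4625 mg/L·h
Extrapolated tail: C_last / k_e = 1.37 / 0.245 = 5.592
AUC_0→∞ = 118.4625 + 5.592 = 124.0545 mg/L·h

AUC = 124 mg/L·h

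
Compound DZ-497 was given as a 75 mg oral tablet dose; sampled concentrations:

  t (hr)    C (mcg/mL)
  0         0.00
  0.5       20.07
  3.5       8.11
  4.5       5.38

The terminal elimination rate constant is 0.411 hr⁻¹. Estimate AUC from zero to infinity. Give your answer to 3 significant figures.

AUC = 67.1 mcg/mL·hr

Trapezoidal AUC_0→4.5:
  [0→0.5]: (0.00+20.07)/2 × 0.5 = 5.0175
  [0.5→3.5]: (20.07+8.11)/2 × 3 = 42.27
  [3.5→4.5]: (8.11+5.38)/2 × 1 = 6.745
  Sum = 54.0325 mcg/mL·hr
Extrapolated tail: C_last / k_e = 5.38 / 0.411 = 13.090
AUC_0→∞ = 54.0325 + 13.090 = 67.1225 mcg/mL·hr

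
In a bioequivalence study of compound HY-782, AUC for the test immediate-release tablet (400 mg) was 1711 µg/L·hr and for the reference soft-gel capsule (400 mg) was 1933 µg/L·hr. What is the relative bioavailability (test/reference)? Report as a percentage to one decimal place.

F_rel = 88.5%

F_rel = (AUC_test/D_test) / (AUC_ref/D_ref)
      = (1711/400) / (1933/400)
      = 4.2775 / 4.8325 = 0.8852 = 88.52%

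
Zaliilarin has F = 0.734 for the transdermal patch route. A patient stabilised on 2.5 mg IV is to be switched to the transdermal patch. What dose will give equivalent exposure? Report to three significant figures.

D_transdermal = 3.41 mg

For equal systemic exposure: F × D_ev = D_iv
D_ev = D_iv / F = 2.5 / 0.734 = 3.40599 mg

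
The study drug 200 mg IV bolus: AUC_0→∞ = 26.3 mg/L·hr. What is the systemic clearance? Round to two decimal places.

CL = Dose_iv / AUC_0→∞
   = 200 / 26.3 = 7.60456 L/hr

CL = 7.60 L/hr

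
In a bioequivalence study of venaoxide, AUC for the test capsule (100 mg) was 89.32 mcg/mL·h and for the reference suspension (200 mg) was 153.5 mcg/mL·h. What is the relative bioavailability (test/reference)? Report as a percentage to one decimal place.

F_rel = (AUC_test/D_test) / (AUC_ref/D_ref)
      = (89.32/100) / (153.5/200)
      = 0.8932 / 0.7675 = 1.1638 = 116.38%

F_rel = 116.4%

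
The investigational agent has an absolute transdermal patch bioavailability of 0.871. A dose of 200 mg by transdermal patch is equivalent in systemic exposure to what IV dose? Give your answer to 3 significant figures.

Systemic exposure from an extravascular dose = F × D_ev, so the equivalent IV dose is F × D_ev.
D_iv = F × D_ev = 0.871 × 200 = 174.2 mg

D_iv = 174 mg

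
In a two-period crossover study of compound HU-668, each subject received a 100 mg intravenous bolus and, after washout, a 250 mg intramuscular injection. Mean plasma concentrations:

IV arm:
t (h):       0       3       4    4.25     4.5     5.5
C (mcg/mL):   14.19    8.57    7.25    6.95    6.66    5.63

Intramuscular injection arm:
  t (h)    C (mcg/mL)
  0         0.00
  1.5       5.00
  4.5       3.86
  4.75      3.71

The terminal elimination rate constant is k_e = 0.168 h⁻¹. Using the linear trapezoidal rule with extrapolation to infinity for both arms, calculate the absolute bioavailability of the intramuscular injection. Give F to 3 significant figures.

F = 0.188

Trapezoidal AUC_0→5.5 (IV):
  [0→3]: (14.19+8.57)/2 × 3 = 34.14
  [3→4]: (8.57+7.25)/2 × 1 = 7.91
  [4→4.25]: (7.25+6.95)/2 × 0.25 = 1.775
  [4.25→4.5]: (6.95+6.66)/2 × 0.25 = 1.70125
  [4.5→5.5]: (6.66+5.63)/2 × 1 = 6.145
  Sum = 51.67125 mcg/mL·h
IV tail: 5.63/0.168 = 33.512; AUC_iv,0→∞ = 51.67125 + 33.512 = 85.18325 mcg/mL·h
Trapezoidal AUC_0→4.75 (intramuscular injection):
  [0→1.5]: (0.00+5.00)/2 × 1.5 = 3.75
  [1.5→4.5]: (5.00+3.86)/2 × 3 = 13.29
  [4.5→4.75]: (3.86+3.71)/2 × 0.25 = 0.94625
  Sum = 17.98625 mcg/mL·h
intramuscular injection tail: 3.71/0.168 = 22.083; AUC_ev,0→∞ = 17.98625 + 22.083 = 40.06925 mcg/mL·h
F = (AUC_ev/D_ev)/(AUC_iv/D_iv) = (40.06925/250)/(85.18325/100) = 0.160277/0.8518325 = 0.1882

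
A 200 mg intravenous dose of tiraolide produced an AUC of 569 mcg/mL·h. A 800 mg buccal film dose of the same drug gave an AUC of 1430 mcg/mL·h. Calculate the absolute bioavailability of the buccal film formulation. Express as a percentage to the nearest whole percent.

F = (AUC_ev / D_ev) / (AUC_iv / D_iv)
  = (1430/800) / (569/200)
  = 1.7875 / 2.845 = 0.6283
  = 62.83%

F = 63%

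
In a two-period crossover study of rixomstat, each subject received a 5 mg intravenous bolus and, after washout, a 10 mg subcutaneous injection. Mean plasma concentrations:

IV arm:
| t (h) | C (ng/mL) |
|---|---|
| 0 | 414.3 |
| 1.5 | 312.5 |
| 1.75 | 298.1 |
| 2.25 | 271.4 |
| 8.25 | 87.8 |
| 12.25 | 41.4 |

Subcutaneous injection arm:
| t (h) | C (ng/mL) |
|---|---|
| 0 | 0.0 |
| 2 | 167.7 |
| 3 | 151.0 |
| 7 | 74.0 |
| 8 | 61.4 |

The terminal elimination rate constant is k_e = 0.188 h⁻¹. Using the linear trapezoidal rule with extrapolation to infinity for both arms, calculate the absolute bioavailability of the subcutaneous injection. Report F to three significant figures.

F = 0.252

Trapezoidal AUC_0→12.25 (IV):
  [0→1.5]: (414.3+312.5)/2 × 1.5 = 545.1
  [1.5→1.75]: (312.5+298.1)/2 × 0.25 = 76.325
  [1.75→2.25]: (298.1+271.4)/2 × 0.5 = 142.375
  [2.25→8.25]: (271.4+87.8)/2 × 6 = 1077.6
  [8.25→12.25]: (87.8+41.4)/2 × 4 = 258.4
  Sum = 2099.8 ng/mL·h
IV tail: 41.4/0.188 = 220.213; AUC_iv,0→∞ = 2099.8 + 220.213 = 2320.013 ng/mL·h
Trapezoidal AUC_0→8 (subcutaneous injection):
  [0→2]: (0.0+167.7)/2 × 2 = 167.7
  [2→3]: (167.7+151.0)/2 × 1 = 159.35
  [3→7]: (151.0+74.0)/2 × 4 = 450.0
  [7→8]: (74.0+61.4)/2 × 1 = 67.7
  Sum = 844.75 ng/mL·h
subcutaneous injection tail: 61.4/0.188 = 326.596; AUC_ev,0→∞ = 844.75 + 326.596 = 1171.346 ng/mL·h
F = (AUC_ev/D_ev)/(AUC_iv/D_iv) = (1171.346/10)/(2320.013/5) = 117.1346/464.0026 = 0.2524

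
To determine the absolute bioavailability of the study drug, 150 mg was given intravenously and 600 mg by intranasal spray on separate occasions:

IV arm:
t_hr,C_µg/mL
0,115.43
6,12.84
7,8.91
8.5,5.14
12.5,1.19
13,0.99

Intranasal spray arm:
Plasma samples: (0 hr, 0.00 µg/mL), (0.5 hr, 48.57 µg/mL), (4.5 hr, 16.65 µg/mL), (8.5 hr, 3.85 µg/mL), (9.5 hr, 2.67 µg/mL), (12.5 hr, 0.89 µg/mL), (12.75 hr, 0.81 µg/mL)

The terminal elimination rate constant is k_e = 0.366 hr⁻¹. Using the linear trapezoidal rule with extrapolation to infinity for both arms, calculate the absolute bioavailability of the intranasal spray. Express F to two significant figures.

Trapezoidal AUC_0→13 (IV):
  [0→6]: (115.43+12.84)/2 × 6 = 384.81
  [6→7]: (12.84+8.91)/2 × 1 = 10.875
  [7→8.5]: (8.91+5.14)/2 × 1.5 = 10.5375
  [8.5→12.5]: (5.14+1.19)/2 × 4 = 12.66
  [12.5→13]: (1.19+0.99)/2 × 0.5 = 0.545
  Sum = 419.4275 µg/mL·hr
IV tail: 0.99/0.366 = 2.705; AUC_iv,0→∞ = 419.4275 + 2.705 = 422.1325 µg/mL·hr
Trapezoidal AUC_0→12.75 (intranasal spray):
  [0→0.5]: (0.00+48.57)/2 × 0.5 = 12.1425
  [0.5→4.5]: (48.57+16.65)/2 × 4 = 130.44
  [4.5→8.5]: (16.65+3.85)/2 × 4 = 41.0
  [8.5→9.5]: (3.85+2.67)/2 × 1 = 3.26
  [9.5→12.5]: (2.67+0.89)/2 × 3 = 5.34
  [12.5→12.75]: (0.89+0.81)/2 × 0.25 = 0.2125
  Sum = 192.395 µg/mL·hr
intranasal spray tail: 0.81/0.366 = 2.213; AUC_ev,0→∞ = 192.395 + 2.213 = 194.608 µg/mL·hr
F = (AUC_ev/D_ev)/(AUC_iv/D_iv) = (194.608/600)/(422.1325/150) = 0.324347/2.81422 = 0.1153

F = 0.12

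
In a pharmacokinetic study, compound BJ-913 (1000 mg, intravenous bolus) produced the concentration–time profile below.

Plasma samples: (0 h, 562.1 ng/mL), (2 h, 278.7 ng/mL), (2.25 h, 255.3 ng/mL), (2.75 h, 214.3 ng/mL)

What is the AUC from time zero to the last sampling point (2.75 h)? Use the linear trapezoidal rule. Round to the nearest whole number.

AUC = 1025 ng/mL·h

Trapezoidal AUC_0→2.75:
  [0→2]: (562.1+278.7)/2 × 2 = 840.8
  [2→2.25]: (278.7+255.3)/2 × 0.25 = 66.75
  [2.25→2.75]: (255.3+214.3)/2 × 0.5 = 117.4
  Sum = 1024.95 ng/mL·h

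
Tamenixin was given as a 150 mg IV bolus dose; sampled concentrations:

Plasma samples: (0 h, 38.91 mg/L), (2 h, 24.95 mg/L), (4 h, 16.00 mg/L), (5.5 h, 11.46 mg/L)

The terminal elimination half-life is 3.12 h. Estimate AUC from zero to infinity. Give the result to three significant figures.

AUC = 177 mg/L·h

Trapezoidal AUC_0→5.5:
  [0→2]: (38.91+24.95)/2 × 2 = 63.86
  [2→4]: (24.95+16.00)/2 × 2 = 40.95
  [4→5.5]: (16.00+11.46)/2 × 1.5 = 20.595
  Sum = 125.405 mg/L·h
k_e = ln2 / t½ = 0.693147 / 3.12 = 0.2222 h^-1
Extrapolated tail: C_last / k_e = 11.46 / 0.2222 = 51.575
AUC_0→∞ = 125.405 + 51.575 = 176.98 mg/L·h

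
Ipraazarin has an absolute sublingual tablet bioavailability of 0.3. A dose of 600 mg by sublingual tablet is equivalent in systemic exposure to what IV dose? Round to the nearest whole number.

D_iv = 180 mg

Systemic exposure from an extravascular dose = F × D_ev, so the equivalent IV dose is F × D_ev.
D_iv = F × D_ev = 0.3 × 600 = 180 mg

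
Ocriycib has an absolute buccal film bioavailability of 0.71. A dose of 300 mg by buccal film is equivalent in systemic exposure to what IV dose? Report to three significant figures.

D_iv = 213 mg

Systemic exposure from an extravascular dose = F × D_ev, so the equivalent IV dose is F × D_ev.
D_iv = F × D_ev = 0.71 × 300 = 213 mg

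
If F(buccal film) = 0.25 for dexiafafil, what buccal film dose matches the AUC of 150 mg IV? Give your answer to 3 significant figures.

D_buccal = 600 mg

For equal systemic exposure: F × D_ev = D_iv
D_ev = D_iv / F = 150 / 0.25 = 600 mg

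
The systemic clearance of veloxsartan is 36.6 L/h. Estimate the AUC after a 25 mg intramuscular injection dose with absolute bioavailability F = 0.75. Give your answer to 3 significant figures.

AUC = 0.512 mg/L·h

AUC_0→∞ = F × Dose / CL
        = 0.75 × 25 / 36.6 = 0.512295 mg/L·h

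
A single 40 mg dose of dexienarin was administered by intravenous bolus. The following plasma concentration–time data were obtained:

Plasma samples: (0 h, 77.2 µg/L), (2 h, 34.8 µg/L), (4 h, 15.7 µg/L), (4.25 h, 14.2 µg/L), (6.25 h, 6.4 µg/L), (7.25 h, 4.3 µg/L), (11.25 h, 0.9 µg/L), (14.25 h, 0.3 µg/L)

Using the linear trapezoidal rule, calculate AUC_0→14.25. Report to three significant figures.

Trapezoidal AUC_0→14.25:
  [0→2]: (77.2+34.8)/2 × 2 = 112.0
  [2→4]: (34.8+15.7)/2 × 2 = 50.5
  [4→4.25]: (15.7+14.2)/2 × 0.25 = 3.7375
  [4.25→6.25]: (14.2+6.4)/2 × 2 = 20.6
  [6.25→7.25]: (6.4+4.3)/2 × 1 = 5.35
  [7.25→11.25]: (4.3+0.9)/2 × 4 = 10.4
  [11.25→14.25]: (0.9+0.3)/2 × 3 = 1.8
  Sum = 204.3875 µg/L·h

AUC = 204 µg/L·h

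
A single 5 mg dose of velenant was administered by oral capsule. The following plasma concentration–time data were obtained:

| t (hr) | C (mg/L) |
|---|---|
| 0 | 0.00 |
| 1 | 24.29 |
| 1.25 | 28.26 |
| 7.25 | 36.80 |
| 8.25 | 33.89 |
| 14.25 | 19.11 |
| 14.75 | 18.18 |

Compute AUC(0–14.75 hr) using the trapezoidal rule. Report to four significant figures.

AUC = 417.6 mg/L·hr

Trapezoidal AUC_0→14.75:
  [0→1]: (0.00+24.29)/2 × 1 = 12.145
  [1→1.25]: (24.29+28.26)/2 × 0.25 = 6.56875
  [1.25→7.25]: (28.26+36.80)/2 × 6 = 195.18
  [7.25→8.25]: (36.80+33.89)/2 × 1 = 35.345
  [8.25→14.25]: (33.89+19.11)/2 × 6 = 159.0
  [14.25→14.75]: (19.11+18.18)/2 × 0.5 = 9.3225
  Sum = 417.56125 mg/L·hr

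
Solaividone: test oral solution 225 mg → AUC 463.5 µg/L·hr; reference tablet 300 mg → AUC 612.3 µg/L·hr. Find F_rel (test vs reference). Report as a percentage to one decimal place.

F_rel = 100.9%

F_rel = (AUC_test/D_test) / (AUC_ref/D_ref)
      = (463.5/225) / (612.3/300)
      = 2.06 / 2.041 = 1.0093 = 100.93%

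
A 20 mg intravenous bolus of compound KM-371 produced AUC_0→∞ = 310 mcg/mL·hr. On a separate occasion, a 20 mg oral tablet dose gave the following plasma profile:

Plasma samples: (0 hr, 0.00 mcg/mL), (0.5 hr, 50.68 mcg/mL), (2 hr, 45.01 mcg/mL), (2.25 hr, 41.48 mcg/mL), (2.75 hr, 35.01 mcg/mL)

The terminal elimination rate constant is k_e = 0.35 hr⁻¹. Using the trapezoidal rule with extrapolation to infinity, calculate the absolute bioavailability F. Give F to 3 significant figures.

Trapezoidal AUC_0→2.75 (oral tablet):
  [0→0.5]: (0.00+50.68)/2 × 0.5 = 12.67
  [0.5→2]: (50.68+45.01)/2 × 1.5 = 71.7675
  [2→2.25]: (45.01+41.48)/2 × 0.25 = 10.81125
  [2.25→2.75]: (41.48+35.01)/2 × 0.5 = 19.1225
  Sum = 114.37125 mcg/mL·hr
Tail: C_last/k_e = 35.01/0.35 = 100.029
AUC_0→∞ (oral tablet) = 114.37125 + 100.029 = 214.40025 mcg/mL·hr
F = (AUC_ev/D_ev)/(AUC_iv/D_iv) = (214.40025/20)/(310/20) = 10.72/15.5 = 0.6916

F = 0.692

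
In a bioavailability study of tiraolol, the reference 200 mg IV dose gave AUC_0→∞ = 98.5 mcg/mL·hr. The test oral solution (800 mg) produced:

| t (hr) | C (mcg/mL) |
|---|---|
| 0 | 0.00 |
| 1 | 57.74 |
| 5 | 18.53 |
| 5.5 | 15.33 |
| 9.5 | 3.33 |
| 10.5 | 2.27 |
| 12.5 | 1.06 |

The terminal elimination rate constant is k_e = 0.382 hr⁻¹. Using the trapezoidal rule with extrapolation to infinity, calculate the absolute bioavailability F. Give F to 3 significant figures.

F = 0.599

Trapezoidal AUC_0→12.5 (oral solution):
  [0→1]: (0.00+57.74)/2 × 1 = 28.87
  [1→5]: (57.74+18.53)/2 × 4 = 152.54
  [5→5.5]: (18.53+15.33)/2 × 0.5 = 8.465
  [5.5→9.5]: (15.33+3.33)/2 × 4 = 37.32
  [9.5→10.5]: (3.33+2.27)/2 × 1 = 2.8
  [10.5→12.5]: (2.27+1.06)/2 × 2 = 3.33
  Sum = 233.325 mcg/mL·hr
Tail: C_last/k_e = 1.06/0.382 = 2.775
AUC_0→∞ (oral solution) = 233.325 + 2.775 = 236.1 mcg/mL·hr
F = (AUC_ev/D_ev)/(AUC_iv/D_iv) = (236.1/800)/(98.5/200) = 0.295125/0.4925 = 0.5992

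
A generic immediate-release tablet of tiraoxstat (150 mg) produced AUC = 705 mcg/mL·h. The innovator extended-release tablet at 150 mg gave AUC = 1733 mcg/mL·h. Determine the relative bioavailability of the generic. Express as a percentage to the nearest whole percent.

F_rel = (AUC_test/D_test) / (AUC_ref/D_ref)
      = (705/150) / (1733/150)
      = 4.7 / 11.5533 = 0.4068 = 40.68%

F_rel = 41%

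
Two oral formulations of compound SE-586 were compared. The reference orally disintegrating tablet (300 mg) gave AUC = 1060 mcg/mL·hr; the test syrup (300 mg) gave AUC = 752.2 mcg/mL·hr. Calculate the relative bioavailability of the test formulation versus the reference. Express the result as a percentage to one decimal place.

F_rel = (AUC_test/D_test) / (AUC_ref/D_ref)
      = (752.2/300) / (1060/300)
      = 2.50733 / 3.53333 = 0.7096 = 70.96%

F_rel = 71.0%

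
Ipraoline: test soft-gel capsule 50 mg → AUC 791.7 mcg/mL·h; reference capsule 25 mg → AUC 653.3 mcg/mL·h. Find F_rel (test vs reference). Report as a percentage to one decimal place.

F_rel = 60.6%

F_rel = (AUC_test/D_test) / (AUC_ref/D_ref)
      = (791.7/50) / (653.3/25)
      = 15.834 / 26.132 = 0.6059 = 60.59%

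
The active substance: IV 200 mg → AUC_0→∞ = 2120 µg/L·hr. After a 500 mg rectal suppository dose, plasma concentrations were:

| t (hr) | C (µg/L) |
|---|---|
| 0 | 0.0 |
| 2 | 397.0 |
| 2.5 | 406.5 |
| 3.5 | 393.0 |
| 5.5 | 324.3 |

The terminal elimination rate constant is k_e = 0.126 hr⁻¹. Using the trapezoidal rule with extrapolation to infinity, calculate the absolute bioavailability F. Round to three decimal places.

Trapezoidal AUC_0→5.5 (rectal suppository):
  [0→2]: (0.0+397.0)/2 × 2 = 397.0
  [2→2.5]: (397.0+406.5)/2 × 0.5 = 200.875
  [2.5→3.5]: (406.5+393.0)/2 × 1 = 399.75
  [3.5→5.5]: (393.0+324.3)/2 × 2 = 717.3
  Sum = 1714.925 µg/L·hr
Tail: C_last/k_e = 324.3/0.126 = 2573.810
AUC_0→∞ (rectal suppository) = 1714.925 + 2573.810 = 4288.735 µg/L·hr
F = (AUC_ev/D_ev)/(AUC_iv/D_iv) = (4288.735/500)/(2120/200) = 8.57747/10.6 = 0.8092

F = 0.809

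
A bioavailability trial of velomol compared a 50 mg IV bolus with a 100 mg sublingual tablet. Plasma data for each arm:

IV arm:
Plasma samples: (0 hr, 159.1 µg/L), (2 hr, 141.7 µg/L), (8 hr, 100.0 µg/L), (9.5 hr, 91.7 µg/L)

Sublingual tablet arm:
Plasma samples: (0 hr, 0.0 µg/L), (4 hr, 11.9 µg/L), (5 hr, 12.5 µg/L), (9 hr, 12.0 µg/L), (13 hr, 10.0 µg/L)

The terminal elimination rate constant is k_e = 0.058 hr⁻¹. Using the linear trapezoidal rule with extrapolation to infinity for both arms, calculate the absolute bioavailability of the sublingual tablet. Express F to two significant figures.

Trapezoidal AUC_0→9.5 (IV):
  [0→2]: (159.1+141.7)/2 × 2 = 300.8
  [2→8]: (141.7+100.0)/2 × 6 = 725.1
  [8→9.5]: (100.0+91.7)/2 × 1.5 = 143.775
  Sum = 1169.675 µg/L·hr
IV tail: 91.7/0.058 = 1581.034; AUC_iv,0→∞ = 1169.675 + 1581.034 = 2750.709 µg/L·hr
Trapezoidal AUC_0→13 (sublingual tablet):
  [0→4]: (0.0+11.9)/2 × 4 = 23.8
  [4→5]: (11.9+12.5)/2 × 1 = 12.2
  [5→9]: (12.5+12.0)/2 × 4 = 49.0
  [9→13]: (12.0+10.0)/2 × 4 = 44.0
  Sum = 129.0 µg/L·hr
sublingual tablet tail: 10.0/0.058 = 172.414; AUC_ev,0→∞ = 129.0 + 172.414 = 301.414 µg/L·hr
F = (AUC_ev/D_ev)/(AUC_iv/D_iv) = (301.414/100)/(2750.709/50) = 3.01414/55.01418 = 0.0548

F = 0.055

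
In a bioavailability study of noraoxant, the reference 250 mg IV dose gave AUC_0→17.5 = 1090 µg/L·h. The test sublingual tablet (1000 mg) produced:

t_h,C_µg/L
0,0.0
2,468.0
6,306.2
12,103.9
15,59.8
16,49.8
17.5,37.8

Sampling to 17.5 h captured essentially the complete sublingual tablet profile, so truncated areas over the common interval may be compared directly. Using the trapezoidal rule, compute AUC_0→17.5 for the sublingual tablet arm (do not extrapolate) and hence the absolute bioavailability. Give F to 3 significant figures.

F = 0.829

Trapezoidal AUC_0→17.5 (sublingual tablet):
  [0→2]: (0.0+468.0)/2 × 2 = 468.0
  [2→6]: (468.0+306.2)/2 × 4 = 1548.4
  [6→12]: (306.2+103.9)/2 × 6 = 1230.3
  [12→15]: (103.9+59.8)/2 × 3 = 245.55
  [15→16]: (59.8+49.8)/2 × 1 = 54.8
  [16→17.5]: (49.8+37.8)/2 × 1.5 = 65.7
  Sum = 3612.75 µg/L·h
F = (AUC_ev/D_ev)/(AUC_iv/D_iv) = (3612.75/1000)/(1090/250) = 3.61275/4.36 = 0.8286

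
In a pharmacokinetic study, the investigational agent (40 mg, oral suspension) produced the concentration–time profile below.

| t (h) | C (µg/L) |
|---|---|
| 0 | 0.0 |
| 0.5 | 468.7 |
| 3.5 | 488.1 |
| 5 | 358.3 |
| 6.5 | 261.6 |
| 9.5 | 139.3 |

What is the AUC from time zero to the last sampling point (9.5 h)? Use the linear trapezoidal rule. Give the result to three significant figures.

Trapezoidal AUC_0→9.5:
  [0→0.5]: (0.0+468.7)/2 × 0.5 = 117.175
  [0.5→3.5]: (468.7+488.1)/2 × 3 = 1435.2
  [3.5→5]: (488.1+358.3)/2 × 1.5 = 634.8
  [5→6.5]: (358.3+261.6)/2 × 1.5 = 464.925
  [6.5→9.5]: (261.6+139.3)/2 × 3 = 601.35
  Sum = 3253.45 µg/L·h

AUC = 3250 µg/L·h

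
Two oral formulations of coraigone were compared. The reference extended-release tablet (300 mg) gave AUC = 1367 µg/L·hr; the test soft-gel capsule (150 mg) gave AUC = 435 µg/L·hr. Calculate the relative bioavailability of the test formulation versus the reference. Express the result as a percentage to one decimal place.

F_rel = 63.6%

F_rel = (AUC_test/D_test) / (AUC_ref/D_ref)
      = (435/150) / (1367/300)
      = 2.9 / 4.55667 = 0.6364 = 63.64%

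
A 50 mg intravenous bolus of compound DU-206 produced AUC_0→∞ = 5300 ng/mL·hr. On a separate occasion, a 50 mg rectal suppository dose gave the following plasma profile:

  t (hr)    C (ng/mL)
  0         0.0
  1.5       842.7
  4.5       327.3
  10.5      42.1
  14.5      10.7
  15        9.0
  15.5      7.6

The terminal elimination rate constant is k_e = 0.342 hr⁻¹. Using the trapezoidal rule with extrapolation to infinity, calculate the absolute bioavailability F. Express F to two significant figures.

Trapezoidal AUC_0→15.5 (rectal suppository):
  [0→1.5]: (0.0+842.7)/2 × 1.5 = 632.025
  [1.5→4.5]: (842.7+327.3)/2 × 3 = 1755.0
  [4.5→10.5]: (327.3+42.1)/2 × 6 = 1108.2
  [10.5→14.5]: (42.1+10.7)/2 × 4 = 105.6
  [14.5→15]: (10.7+9.0)/2 × 0.5 = 4.925
  [15→15.5]: (9.0+7.6)/2 × 0.5 = 4.15
  Sum = 3609.9 ng/mL·hr
Tail: C_last/k_e = 7.6/0.342 = 22.222
AUC_0→∞ (rectal suppository) = 3609.9 + 22.222 = 3632.122 ng/mL·hr
F = (AUC_ev/D_ev)/(AUC_iv/D_iv) = (3632.122/50)/(5300/50) = 72.64244/106 = 0.6853

F = 0.69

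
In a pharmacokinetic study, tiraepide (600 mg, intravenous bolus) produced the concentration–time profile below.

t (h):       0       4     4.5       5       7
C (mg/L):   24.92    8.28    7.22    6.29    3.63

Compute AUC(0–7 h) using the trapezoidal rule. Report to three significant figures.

Trapezoidal AUC_0→7:
  [0→4]: (24.92+8.28)/2 × 4 = 66.4
  [4→4.5]: (8.28+7.22)/2 × 0.5 = 3.875
  [4.5→5]: (7.22+6.29)/2 × 0.5 = 3.3775
  [5→7]: (6.29+3.63)/2 × 2 = 9.92
  Sum = 83.5725 mg/L·h

AUC = 83.6 mg/L·h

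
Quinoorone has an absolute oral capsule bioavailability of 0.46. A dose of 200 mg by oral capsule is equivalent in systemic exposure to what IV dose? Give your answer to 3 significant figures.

Systemic exposure from an extravascular dose = F × D_ev, so the equivalent IV dose is F × D_ev.
D_iv = F × D_ev = 0.46 × 200 = 92 mg

D_iv = 92.0 mg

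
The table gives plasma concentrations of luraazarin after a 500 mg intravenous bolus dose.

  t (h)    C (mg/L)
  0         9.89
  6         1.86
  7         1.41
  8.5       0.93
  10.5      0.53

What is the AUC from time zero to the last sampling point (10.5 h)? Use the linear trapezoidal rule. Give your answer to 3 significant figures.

Trapezoidal AUC_0→10.5:
  [0→6]: (9.89+1.86)/2 × 6 = 35.25
  [6→7]: (1.86+1.41)/2 × 1 = 1.635
  [7→8.5]: (1.41+0.93)/2 × 1.5 = 1.755
  [8.5→10.5]: (0.93+0.53)/2 × 2 = 1.46
  Sum = 40.1 mg/L·h

AUC = 40.1 mg/L·h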